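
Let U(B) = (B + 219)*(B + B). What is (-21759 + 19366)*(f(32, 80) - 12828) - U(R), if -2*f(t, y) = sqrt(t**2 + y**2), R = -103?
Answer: 30721300 + 19144*sqrt(29) ≈ 3.0824e+7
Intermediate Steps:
U(B) = 2*B*(219 + B) (U(B) = (219 + B)*(2*B) = 2*B*(219 + B))
f(t, y) = -sqrt(t**2 + y**2)/2
(-21759 + 19366)*(f(32, 80) - 12828) - U(R) = (-21759 + 19366)*(-sqrt(32**2 + 80**2)/2 - 12828) - 2*(-103)*(219 - 103) = -2393*(-sqrt(1024 + 6400)/2 - 12828) - 2*(-103)*116 = -2393*(-8*sqrt(29) - 12828) - 1*(-23896) = -2393*(-8*sqrt(29) - 12828) + 23896 = -2393*(-12828 - 8*sqrt(29)) + 23896 = (30697404 + 19144*sqrt(29)) + 23896 = 30721300 + 19144*sqrt(29)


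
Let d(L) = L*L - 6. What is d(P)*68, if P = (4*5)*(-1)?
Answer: 26792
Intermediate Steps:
P = -20 (P = 20*(-1) = -20)
d(L) = -6 + L² (d(L) = L² - 6 = -6 + L²)
d(P)*68 = (-6 + (-20)²)*68 = (-6 + 400)*68 = 394*68 = 26792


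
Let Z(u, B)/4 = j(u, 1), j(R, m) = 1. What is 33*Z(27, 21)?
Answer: 132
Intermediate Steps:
Z(u, B) = 4 (Z(u, B) = 4*1 = 4)
33*Z(27, 21) = 33*4 = 132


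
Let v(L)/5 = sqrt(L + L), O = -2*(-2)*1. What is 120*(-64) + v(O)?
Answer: -7680 + 10*sqrt(2) ≈ -7665.9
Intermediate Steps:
O = 4 (O = 4*1 = 4)
v(L) = 5*sqrt(2)*sqrt(L) (v(L) = 5*sqrt(L + L) = 5*sqrt(2*L) = 5*(sqrt(2)*sqrt(L)) = 5*sqrt(2)*sqrt(L))
120*(-64) + v(O) = 120*(-64) + 5*sqrt(2)*sqrt(4) = -7680 + 5*sqrt(2)*2 = -7680 + 10*sqrt(2)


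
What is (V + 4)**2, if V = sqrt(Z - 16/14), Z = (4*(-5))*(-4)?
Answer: 664/7 + 16*sqrt(966)/7 ≈ 165.90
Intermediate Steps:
Z = 80 (Z = -20*(-4) = 80)
V = 2*sqrt(966)/7 (V = sqrt(80 - 16/14) = sqrt(80 - 16*1/14) = sqrt(80 - 8/7) = sqrt(552/7) = 2*sqrt(966)/7 ≈ 8.8802)
(V + 4)**2 = (2*sqrt(966)/7 + 4)**2 = (4 + 2*sqrt(966)/7)**2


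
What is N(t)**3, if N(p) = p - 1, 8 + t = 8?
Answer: -1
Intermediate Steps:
t = 0 (t = -8 + 8 = 0)
N(p) = -1 + p
N(t)**3 = (-1 + 0)**3 = (-1)**3 = -1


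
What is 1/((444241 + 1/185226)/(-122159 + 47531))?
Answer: -13823045928/82284983467 ≈ -0.16799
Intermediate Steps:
1/((444241 + 1/185226)/(-122159 + 47531)) = 1/((444241 + 1/185226)/(-74628)) = 1/((82284983467/185226)*(-1/74628)) = 1/(-82284983467/13823045928) = -13823045928/82284983467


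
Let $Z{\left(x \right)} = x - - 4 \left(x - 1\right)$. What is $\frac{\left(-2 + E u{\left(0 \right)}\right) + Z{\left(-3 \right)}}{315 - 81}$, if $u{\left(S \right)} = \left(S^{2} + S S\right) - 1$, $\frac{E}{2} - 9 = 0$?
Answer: $- \frac{1}{6} \approx -0.16667$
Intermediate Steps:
$E = 18$ ($E = 18 + 2 \cdot 0 = 18 + 0 = 18$)
$u{\left(S \right)} = -1 + 2 S^{2}$ ($u{\left(S \right)} = \left(S^{2} + S^{2}\right) - 1 = 2 S^{2} - 1 = -1 + 2 S^{2}$)
$Z{\left(x \right)} = -4 + 5 x$ ($Z{\left(x \right)} = x - - 4 \left(-1 + x\right) = x - \left(4 - 4 x\right) = x + \left(-4 + 4 x\right) = -4 + 5 x$)
$\frac{\left(-2 + E u{\left(0 \right)}\right) + Z{\left(-3 \right)}}{315 - 81} = \frac{\left(-2 + 18 \left(-1 + 2 \cdot 0^{2}\right)\right) + \left(-4 + 5 \left(-3\right)\right)}{315 - 81} = \frac{\left(-2 + 18 \left(-1 + 2 \cdot 0\right)\right) - 19}{234} = \left(\left(-2 + 18 \left(-1 + 0\right)\right) - 19\right) \frac{1}{234} = \left(\left(-2 + 18 \left(-1\right)\right) - 19\right) \frac{1}{234} = \left(\left(-2 - 18\right) - 19\right) \frac{1}{234} = \left(-20 - 19\right) \frac{1}{234} = \left(-39\right) \frac{1}{234} = - \frac{1}{6}$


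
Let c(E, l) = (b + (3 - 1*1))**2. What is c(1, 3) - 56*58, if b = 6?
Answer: -3184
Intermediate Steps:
c(E, l) = 64 (c(E, l) = (6 + (3 - 1*1))**2 = (6 + (3 - 1))**2 = (6 + 2)**2 = 8**2 = 64)
c(1, 3) - 56*58 = 64 - 56*58 = 64 - 3248 = -3184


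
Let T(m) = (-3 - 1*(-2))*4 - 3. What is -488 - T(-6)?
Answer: -481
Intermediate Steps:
T(m) = -7 (T(m) = (-3 + 2)*4 - 3 = -1*4 - 3 = -4 - 3 = -7)
-488 - T(-6) = -488 - 1*(-7) = -488 + 7 = -481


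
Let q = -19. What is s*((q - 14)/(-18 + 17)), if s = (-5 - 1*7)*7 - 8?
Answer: -3036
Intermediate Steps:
s = -92 (s = (-5 - 7)*7 - 8 = -12*7 - 8 = -84 - 8 = -92)
s*((q - 14)/(-18 + 17)) = -92*(-19 - 14)/(-18 + 17) = -(-3036)/(-1) = -(-3036)*(-1) = -92*33 = -3036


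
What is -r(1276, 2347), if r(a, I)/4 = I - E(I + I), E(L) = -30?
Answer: -9508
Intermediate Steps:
r(a, I) = 120 + 4*I (r(a, I) = 4*(I - 1*(-30)) = 4*(I + 30) = 4*(30 + I) = 120 + 4*I)
-r(1276, 2347) = -(120 + 4*2347) = -(120 + 9388) = -1*9508 = -9508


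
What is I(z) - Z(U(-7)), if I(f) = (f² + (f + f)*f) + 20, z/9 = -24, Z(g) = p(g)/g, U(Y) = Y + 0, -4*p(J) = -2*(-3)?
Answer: 1959829/14 ≈ 1.3999e+5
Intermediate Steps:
p(J) = -3/2 (p(J) = -(-1)*(-3)/2 = -¼*6 = -3/2)
U(Y) = Y
Z(g) = -3/(2*g)
z = -216 (z = 9*(-24) = -216)
I(f) = 20 + 3*f² (I(f) = (f² + (2*f)*f) + 20 = (f² + 2*f²) + 20 = 3*f² + 20 = 20 + 3*f²)
I(z) - Z(U(-7)) = (20 + 3*(-216)²) - (-3)/(2*(-7)) = (20 + 3*46656) - (-3)*(-1)/(2*7) = (20 + 139968) - 1*3/14 = 139988 - 3/14 = 1959829/14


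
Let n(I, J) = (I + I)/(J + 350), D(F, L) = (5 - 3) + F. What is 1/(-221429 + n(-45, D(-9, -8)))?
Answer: -343/75950237 ≈ -4.5161e-6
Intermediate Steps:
D(F, L) = 2 + F
n(I, J) = 2*I/(350 + J) (n(I, J) = (2*I)/(350 + J) = 2*I/(350 + J))
1/(-221429 + n(-45, D(-9, -8))) = 1/(-221429 + 2*(-45)/(350 + (2 - 9))) = 1/(-221429 + 2*(-45)/(350 - 7)) = 1/(-221429 + 2*(-45)/343) = 1/(-221429 + 2*(-45)*(1/343)) = 1/(-221429 - 90/343) = 1/(-75950237/343) = -343/75950237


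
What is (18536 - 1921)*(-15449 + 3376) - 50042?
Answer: -200642937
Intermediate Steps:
(18536 - 1921)*(-15449 + 3376) - 50042 = 16615*(-12073) - 50042 = -200592895 - 50042 = -200642937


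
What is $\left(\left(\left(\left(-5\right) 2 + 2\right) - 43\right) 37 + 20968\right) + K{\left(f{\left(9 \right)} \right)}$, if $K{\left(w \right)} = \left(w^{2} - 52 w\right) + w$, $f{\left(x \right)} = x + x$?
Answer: $18487$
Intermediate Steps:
$f{\left(x \right)} = 2 x$
$K{\left(w \right)} = w^{2} - 51 w$
$\left(\left(\left(\left(-5\right) 2 + 2\right) - 43\right) 37 + 20968\right) + K{\left(f{\left(9 \right)} \right)} = \left(\left(\left(\left(-5\right) 2 + 2\right) - 43\right) 37 + 20968\right) + 2 \cdot 9 \left(-51 + 2 \cdot 9\right) = \left(\left(\left(-10 + 2\right) - 43\right) 37 + 20968\right) + 18 \left(-51 + 18\right) = \left(\left(-8 - 43\right) 37 + 20968\right) + 18 \left(-33\right) = \left(\left(-51\right) 37 + 20968\right) - 594 = \left(-1887 + 20968\right) - 594 = 19081 - 594 = 18487$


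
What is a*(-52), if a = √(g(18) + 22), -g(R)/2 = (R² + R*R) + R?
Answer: -52*I*√1310 ≈ -1882.1*I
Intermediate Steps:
g(R) = -4*R² - 2*R (g(R) = -2*((R² + R*R) + R) = -2*((R² + R²) + R) = -2*(2*R² + R) = -2*(R + 2*R²) = -4*R² - 2*R)
a = I*√1310 (a = √(-2*18*(1 + 2*18) + 22) = √(-2*18*(1 + 36) + 22) = √(-2*18*37 + 22) = √(-1332 + 22) = √(-1310) = I*√1310 ≈ 36.194*I)
a*(-52) = (I*√1310)*(-52) = -52*I*√1310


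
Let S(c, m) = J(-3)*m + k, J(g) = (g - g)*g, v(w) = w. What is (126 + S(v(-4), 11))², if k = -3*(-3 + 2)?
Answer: 16641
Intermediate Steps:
k = 3 (k = -3*(-1) = 3)
J(g) = 0 (J(g) = 0*g = 0)
S(c, m) = 3 (S(c, m) = 0*m + 3 = 0 + 3 = 3)
(126 + S(v(-4), 11))² = (126 + 3)² = 129² = 16641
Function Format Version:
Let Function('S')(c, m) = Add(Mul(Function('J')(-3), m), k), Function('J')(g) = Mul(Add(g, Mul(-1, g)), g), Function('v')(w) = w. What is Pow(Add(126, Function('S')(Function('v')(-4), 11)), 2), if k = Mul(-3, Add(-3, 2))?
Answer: 16641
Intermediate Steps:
k = 3 (k = Mul(-3, -1) = 3)
Function('J')(g) = 0 (Function('J')(g) = Mul(0, g) = 0)
Function('S')(c, m) = 3 (Function('S')(c, m) = Add(Mul(0, m), 3) = Add(0, 3) = 3)
Pow(Add(126, Function('S')(Function('v')(-4), 11)), 2) = Pow(Add(126, 3), 2) = Pow(129, 2) = 16641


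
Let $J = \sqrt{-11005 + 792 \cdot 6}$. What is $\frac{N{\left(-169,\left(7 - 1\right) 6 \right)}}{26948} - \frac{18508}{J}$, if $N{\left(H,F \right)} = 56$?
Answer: $\frac{14}{6737} + \frac{18508 i \sqrt{37}}{481} \approx 0.0020781 + 234.05 i$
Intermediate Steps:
$J = 13 i \sqrt{37}$ ($J = \sqrt{-11005 + 4752} = \sqrt{-6253} = 13 i \sqrt{37} \approx 79.076 i$)
$\frac{N{\left(-169,\left(7 - 1\right) 6 \right)}}{26948} - \frac{18508}{J} = \frac{56}{26948} - \frac{18508}{13 i \sqrt{37}} = 56 \cdot \frac{1}{26948} - 18508 \left(- \frac{i \sqrt{37}}{481}\right) = \frac{14}{6737} + \frac{18508 i \sqrt{37}}{481}$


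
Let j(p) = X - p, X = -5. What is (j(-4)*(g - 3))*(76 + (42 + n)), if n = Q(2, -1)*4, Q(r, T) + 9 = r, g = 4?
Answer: -90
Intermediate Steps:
Q(r, T) = -9 + r
j(p) = -5 - p
n = -28 (n = (-9 + 2)*4 = -7*4 = -28)
(j(-4)*(g - 3))*(76 + (42 + n)) = ((-5 - 1*(-4))*(4 - 3))*(76 + (42 - 28)) = ((-5 + 4)*1)*(76 + 14) = -1*1*90 = -1*90 = -90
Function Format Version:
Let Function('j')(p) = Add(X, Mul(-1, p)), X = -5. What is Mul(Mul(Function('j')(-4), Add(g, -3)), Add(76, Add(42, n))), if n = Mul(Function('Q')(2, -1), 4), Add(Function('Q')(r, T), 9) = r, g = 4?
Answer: -90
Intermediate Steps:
Function('Q')(r, T) = Add(-9, r)
Function('j')(p) = Add(-5, Mul(-1, p))
n = -28 (n = Mul(Add(-9, 2), 4) = Mul(-7, 4) = -28)
Mul(Mul(Function('j')(-4), Add(g, -3)), Add(76, Add(42, n))) = Mul(Mul(Add(-5, Mul(-1, -4)), Add(4, -3)), Add(76, Add(42, -28))) = Mul(Mul(Add(-5, 4), 1), Add(76, 14)) = Mul(Mul(-1, 1), 90) = Mul(-1, 90) = -90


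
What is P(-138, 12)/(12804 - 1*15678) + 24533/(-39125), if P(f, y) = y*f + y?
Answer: -1031057/18740875 ≈ -0.055016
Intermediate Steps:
P(f, y) = y + f*y (P(f, y) = f*y + y = y + f*y)
P(-138, 12)/(12804 - 1*15678) + 24533/(-39125) = (12*(1 - 138))/(12804 - 1*15678) + 24533/(-39125) = (12*(-137))/(12804 - 15678) + 24533*(-1/39125) = -1644/(-2874) - 24533/39125 = -1644*(-1/2874) - 24533/39125 = 274/479 - 24533/39125 = -1031057/18740875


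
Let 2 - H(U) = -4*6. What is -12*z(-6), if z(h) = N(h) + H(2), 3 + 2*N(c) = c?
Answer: -258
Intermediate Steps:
N(c) = -3/2 + c/2
H(U) = 26 (H(U) = 2 - (-4)*6 = 2 - 1*(-24) = 2 + 24 = 26)
z(h) = 49/2 + h/2 (z(h) = (-3/2 + h/2) + 26 = 49/2 + h/2)
-12*z(-6) = -12*(49/2 + (½)*(-6)) = -12*(49/2 - 3) = -12*43/2 = -258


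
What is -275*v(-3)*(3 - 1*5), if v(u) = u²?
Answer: 4950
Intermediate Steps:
-275*v(-3)*(3 - 1*5) = -275*(-3)²*(3 - 1*5) = -2475*(3 - 5) = -2475*(-2) = -275*(-18) = 4950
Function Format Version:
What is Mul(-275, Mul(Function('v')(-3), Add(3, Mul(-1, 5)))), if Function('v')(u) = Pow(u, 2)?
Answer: 4950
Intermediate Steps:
Mul(-275, Mul(Function('v')(-3), Add(3, Mul(-1, 5)))) = Mul(-275, Mul(Pow(-3, 2), Add(3, Mul(-1, 5)))) = Mul(-275, Mul(9, Add(3, -5))) = Mul(-275, Mul(9, -2)) = Mul(-275, -18) = 4950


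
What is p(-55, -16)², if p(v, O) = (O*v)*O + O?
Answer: 198697216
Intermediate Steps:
p(v, O) = O + v*O² (p(v, O) = v*O² + O = O + v*O²)
p(-55, -16)² = (-16*(1 - 16*(-55)))² = (-16*(1 + 880))² = (-16*881)² = (-14096)² = 198697216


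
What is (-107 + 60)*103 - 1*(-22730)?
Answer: 17889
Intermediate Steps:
(-107 + 60)*103 - 1*(-22730) = -47*103 + 22730 = -4841 + 22730 = 17889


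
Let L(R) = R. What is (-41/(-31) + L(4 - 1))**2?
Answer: 17956/961 ≈ 18.685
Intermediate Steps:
(-41/(-31) + L(4 - 1))**2 = (-41/(-31) + (4 - 1))**2 = (-41*(-1/31) + 3)**2 = (41/31 + 3)**2 = (134/31)**2 = 17956/961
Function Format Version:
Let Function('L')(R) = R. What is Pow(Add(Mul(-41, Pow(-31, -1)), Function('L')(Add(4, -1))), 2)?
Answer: Rational(17956, 961) ≈ 18.685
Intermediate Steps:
Pow(Add(Mul(-41, Pow(-31, -1)), Function('L')(Add(4, -1))), 2) = Pow(Add(Mul(-41, Pow(-31, -1)), Add(4, -1)), 2) = Pow(Add(Mul(-41, Rational(-1, 31)), 3), 2) = Pow(Add(Rational(41, 31), 3), 2) = Pow(Rational(134, 31), 2) = Rational(17956, 961)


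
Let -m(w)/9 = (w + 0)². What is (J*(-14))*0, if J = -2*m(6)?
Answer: 0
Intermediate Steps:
m(w) = -9*w² (m(w) = -9*(w + 0)² = -9*w²)
J = 648 (J = -(-18)*6² = -(-18)*36 = -2*(-324) = 648)
(J*(-14))*0 = (648*(-14))*0 = -9072*0 = 0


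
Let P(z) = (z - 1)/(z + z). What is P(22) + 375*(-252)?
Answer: -4157979/44 ≈ -94500.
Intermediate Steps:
P(z) = (-1 + z)/(2*z) (P(z) = (-1 + z)/((2*z)) = (-1 + z)*(1/(2*z)) = (-1 + z)/(2*z))
P(22) + 375*(-252) = (½)*(-1 + 22)/22 + 375*(-252) = (½)*(1/22)*21 - 94500 = 21/44 - 94500 = -4157979/44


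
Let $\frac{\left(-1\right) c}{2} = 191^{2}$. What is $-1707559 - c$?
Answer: $-1634597$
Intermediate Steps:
$c = -72962$ ($c = - 2 \cdot 191^{2} = \left(-2\right) 36481 = -72962$)
$-1707559 - c = -1707559 - -72962 = -1707559 + 72962 = -1634597$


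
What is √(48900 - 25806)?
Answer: 3*√2566 ≈ 151.97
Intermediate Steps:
√(48900 - 25806) = √23094 = 3*√2566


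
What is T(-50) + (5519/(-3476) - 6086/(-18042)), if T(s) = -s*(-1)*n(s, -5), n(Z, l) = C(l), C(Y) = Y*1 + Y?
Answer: 15639288569/31356996 ≈ 498.75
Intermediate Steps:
C(Y) = 2*Y (C(Y) = Y + Y = 2*Y)
n(Z, l) = 2*l
T(s) = -10*s (T(s) = -s*(-1)*2*(-5) = -(-s)*(-10) = -10*s)
T(-50) + (5519/(-3476) - 6086/(-18042)) = -10*(-50) + (5519/(-3476) - 6086/(-18042)) = 500 + (5519*(-1/3476) - 6086*(-1/18042)) = 500 + (-5519/3476 + 3043/9021) = 500 - 39209431/31356996 = 15639288569/31356996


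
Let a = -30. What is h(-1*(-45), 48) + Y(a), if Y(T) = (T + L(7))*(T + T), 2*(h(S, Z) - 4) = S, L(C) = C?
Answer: 2813/2 ≈ 1406.5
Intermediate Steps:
h(S, Z) = 4 + S/2
Y(T) = 2*T*(7 + T) (Y(T) = (T + 7)*(T + T) = (7 + T)*(2*T) = 2*T*(7 + T))
h(-1*(-45), 48) + Y(a) = (4 + (-1*(-45))/2) + 2*(-30)*(7 - 30) = (4 + (½)*45) + 2*(-30)*(-23) = (4 + 45/2) + 1380 = 53/2 + 1380 = 2813/2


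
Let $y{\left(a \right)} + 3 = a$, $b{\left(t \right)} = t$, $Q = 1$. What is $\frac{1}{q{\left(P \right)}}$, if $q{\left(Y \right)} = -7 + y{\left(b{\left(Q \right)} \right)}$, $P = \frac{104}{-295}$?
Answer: $- \frac{1}{9} \approx -0.11111$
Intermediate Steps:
$y{\left(a \right)} = -3 + a$
$P = - \frac{104}{295}$ ($P = 104 \left(- \frac{1}{295}\right) = - \frac{104}{295} \approx -0.35254$)
$q{\left(Y \right)} = -9$ ($q{\left(Y \right)} = -7 + \left(-3 + 1\right) = -7 - 2 = -9$)
$\frac{1}{q{\left(P \right)}} = \frac{1}{-9} = - \frac{1}{9}$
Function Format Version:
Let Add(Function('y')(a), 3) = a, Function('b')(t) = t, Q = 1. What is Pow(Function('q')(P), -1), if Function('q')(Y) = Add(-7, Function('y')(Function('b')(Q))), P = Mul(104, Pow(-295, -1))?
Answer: Rational(-1, 9) ≈ -0.11111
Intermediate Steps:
Function('y')(a) = Add(-3, a)
P = Rational(-104, 295) (P = Mul(104, Rational(-1, 295)) = Rational(-104, 295) ≈ -0.35254)
Function('q')(Y) = -9 (Function('q')(Y) = Add(-7, Add(-3, 1)) = Add(-7, -2) = -9)
Pow(Function('q')(P), -1) = Pow(-9, -1) = Rational(-1, 9)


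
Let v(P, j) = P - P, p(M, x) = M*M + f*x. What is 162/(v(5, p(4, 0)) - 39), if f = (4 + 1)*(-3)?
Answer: -54/13 ≈ -4.1538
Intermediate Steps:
f = -15 (f = 5*(-3) = -15)
p(M, x) = M² - 15*x (p(M, x) = M*M - 15*x = M² - 15*x)
v(P, j) = 0
162/(v(5, p(4, 0)) - 39) = 162/(0 - 39) = 162/(-39) = -1/39*162 = -54/13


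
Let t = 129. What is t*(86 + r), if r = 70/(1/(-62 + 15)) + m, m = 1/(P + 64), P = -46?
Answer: -2479853/6 ≈ -4.1331e+5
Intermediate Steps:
m = 1/18 (m = 1/(-46 + 64) = 1/18 ≈ 0.055556)
r = -59219/18 (r = 70/(1/(-62 + 15)) + 1/18 = 70/(1/(-47)) + 1/18 = 70/(-1/47) + 1/18 = 70*(-47) + 1/18 = -3290 + 1/18 = -59219/18 ≈ -3289.9)
t*(86 + r) = 129*(86 - 59219/18) = 129*(-57671/18) = -2479853/6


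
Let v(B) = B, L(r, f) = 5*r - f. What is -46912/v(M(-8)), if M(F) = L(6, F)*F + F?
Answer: 5864/39 ≈ 150.36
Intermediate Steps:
L(r, f) = -f + 5*r
M(F) = F + F*(30 - F) (M(F) = (-F + 5*6)*F + F = (-F + 30)*F + F = (30 - F)*F + F = F*(30 - F) + F = F + F*(30 - F))
-46912/v(M(-8)) = -46912*(-1/(8*(31 - 1*(-8)))) = -46912*(-1/(8*(31 + 8))) = -46912/((-8*39)) = -46912/(-312) = -46912*(-1/312) = 5864/39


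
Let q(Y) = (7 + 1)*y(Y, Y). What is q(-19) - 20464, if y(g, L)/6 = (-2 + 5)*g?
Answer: -23200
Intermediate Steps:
y(g, L) = 18*g (y(g, L) = 6*((-2 + 5)*g) = 6*(3*g) = 18*g)
q(Y) = 144*Y (q(Y) = (7 + 1)*(18*Y) = 8*(18*Y) = 144*Y)
q(-19) - 20464 = 144*(-19) - 20464 = -2736 - 20464 = -23200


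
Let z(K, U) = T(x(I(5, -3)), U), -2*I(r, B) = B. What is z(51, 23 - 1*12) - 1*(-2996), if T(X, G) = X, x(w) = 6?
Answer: 3002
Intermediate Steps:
I(r, B) = -B/2
z(K, U) = 6
z(51, 23 - 1*12) - 1*(-2996) = 6 - 1*(-2996) = 6 + 2996 = 3002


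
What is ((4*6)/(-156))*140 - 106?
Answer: -1658/13 ≈ -127.54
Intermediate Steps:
((4*6)/(-156))*140 - 106 = (24*(-1/156))*140 - 106 = -2/13*140 - 106 = -280/13 - 106 = -1658/13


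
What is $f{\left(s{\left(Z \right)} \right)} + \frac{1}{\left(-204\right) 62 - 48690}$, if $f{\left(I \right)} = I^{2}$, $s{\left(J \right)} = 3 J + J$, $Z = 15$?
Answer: $\frac{220816799}{61338} \approx 3600.0$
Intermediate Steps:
$s{\left(J \right)} = 4 J$
$f{\left(s{\left(Z \right)} \right)} + \frac{1}{\left(-204\right) 62 - 48690} = \left(4 \cdot 15\right)^{2} + \frac{1}{\left(-204\right) 62 - 48690} = 60^{2} + \frac{1}{-12648 - 48690} = 3600 + \frac{1}{-61338} = 3600 - \frac{1}{61338} = \frac{220816799}{61338}$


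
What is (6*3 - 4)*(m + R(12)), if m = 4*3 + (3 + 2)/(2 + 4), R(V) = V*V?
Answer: 6587/3 ≈ 2195.7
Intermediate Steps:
R(V) = V²
m = 77/6 (m = 12 + 5/6 = 12 + 5*(⅙) = 12 + ⅚ = 77/6 ≈ 12.833)
(6*3 - 4)*(m + R(12)) = (6*3 - 4)*(77/6 + 12²) = (18 - 4)*(77/6 + 144) = 14*(941/6) = 6587/3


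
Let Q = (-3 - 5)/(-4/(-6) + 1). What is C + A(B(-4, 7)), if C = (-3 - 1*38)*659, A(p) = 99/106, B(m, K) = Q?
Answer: -2863915/106 ≈ -27018.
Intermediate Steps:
Q = -24/5 (Q = -8/(-4*(-⅙) + 1) = -8/(⅔ + 1) = -8/5/3 = -8*⅗ = -24/5 ≈ -4.8000)
B(m, K) = -24/5
A(p) = 99/106 (A(p) = 99*(1/106) = 99/106)
C = -27019 (C = (-3 - 38)*659 = -41*659 = -27019)
C + A(B(-4, 7)) = -27019 + 99/106 = -2863915/106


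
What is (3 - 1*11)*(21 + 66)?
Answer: -696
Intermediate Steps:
(3 - 1*11)*(21 + 66) = (3 - 11)*87 = -8*87 = -696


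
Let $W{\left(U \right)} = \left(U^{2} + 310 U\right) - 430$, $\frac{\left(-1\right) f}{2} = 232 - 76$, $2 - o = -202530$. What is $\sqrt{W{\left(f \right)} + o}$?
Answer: $\sqrt{202726} \approx 450.25$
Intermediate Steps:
$o = 202532$ ($o = 2 - -202530 = 2 + 202530 = 202532$)
$f = -312$ ($f = - 2 \left(232 - 76\right) = \left(-2\right) 156 = -312$)
$W{\left(U \right)} = -430 + U^{2} + 310 U$
$\sqrt{W{\left(f \right)} + o} = \sqrt{\left(-430 + \left(-312\right)^{2} + 310 \left(-312\right)\right) + 202532} = \sqrt{\left(-430 + 97344 - 96720\right) + 202532} = \sqrt{194 + 202532} = \sqrt{202726}$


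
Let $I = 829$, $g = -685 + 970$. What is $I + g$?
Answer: $1114$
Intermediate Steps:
$g = 285$
$I + g = 829 + 285 = 1114$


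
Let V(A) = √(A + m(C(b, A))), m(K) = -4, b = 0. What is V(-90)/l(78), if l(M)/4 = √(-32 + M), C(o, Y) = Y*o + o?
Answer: I*√1081/92 ≈ 0.35738*I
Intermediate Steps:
C(o, Y) = o + Y*o
V(A) = √(-4 + A) (V(A) = √(A - 4) = √(-4 + A))
l(M) = 4*√(-32 + M)
V(-90)/l(78) = √(-4 - 90)/((4*√(-32 + 78))) = √(-94)/((4*√46)) = (I*√94)*(√46/184) = I*√1081/92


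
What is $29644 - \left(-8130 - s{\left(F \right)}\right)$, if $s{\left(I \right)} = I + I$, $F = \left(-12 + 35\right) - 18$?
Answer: $37784$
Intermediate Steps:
$F = 5$ ($F = 23 - 18 = 5$)
$s{\left(I \right)} = 2 I$
$29644 - \left(-8130 - s{\left(F \right)}\right) = 29644 + \left(\left(14747 + 2 \cdot 5\right) - 6617\right) = 29644 + \left(\left(14747 + 10\right) - 6617\right) = 29644 + \left(14757 - 6617\right) = 29644 + 8140 = 37784$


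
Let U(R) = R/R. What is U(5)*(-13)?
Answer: -13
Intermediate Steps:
U(R) = 1
U(5)*(-13) = 1*(-13) = -13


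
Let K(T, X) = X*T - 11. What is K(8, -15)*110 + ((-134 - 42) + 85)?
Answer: -14501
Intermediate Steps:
K(T, X) = -11 + T*X (K(T, X) = T*X - 11 = -11 + T*X)
K(8, -15)*110 + ((-134 - 42) + 85) = (-11 + 8*(-15))*110 + ((-134 - 42) + 85) = (-11 - 120)*110 + (-176 + 85) = -131*110 - 91 = -14410 - 91 = -14501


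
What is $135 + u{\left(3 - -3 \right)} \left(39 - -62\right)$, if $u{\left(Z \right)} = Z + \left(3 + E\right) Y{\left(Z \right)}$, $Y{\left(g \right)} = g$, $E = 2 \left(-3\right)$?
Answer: $-1077$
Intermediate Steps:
$E = -6$
$u{\left(Z \right)} = - 2 Z$ ($u{\left(Z \right)} = Z + \left(3 - 6\right) Z = Z - 3 Z = - 2 Z$)
$135 + u{\left(3 - -3 \right)} \left(39 - -62\right) = 135 + - 2 \left(3 - -3\right) \left(39 - -62\right) = 135 + - 2 \left(3 + 3\right) \left(39 + 62\right) = 135 + \left(-2\right) 6 \cdot 101 = 135 - 1212 = -1077$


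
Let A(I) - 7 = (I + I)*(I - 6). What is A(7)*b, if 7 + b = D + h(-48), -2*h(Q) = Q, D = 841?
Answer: 18018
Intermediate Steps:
h(Q) = -Q/2
b = 858 (b = -7 + (841 - 1/2*(-48)) = -7 + (841 + 24) = -7 + 865 = 858)
A(I) = 7 + 2*I*(-6 + I) (A(I) = 7 + (I + I)*(I - 6) = 7 + (2*I)*(-6 + I) = 7 + 2*I*(-6 + I))
A(7)*b = (7 - 12*7 + 2*7**2)*858 = (7 - 84 + 2*49)*858 = (7 - 84 + 98)*858 = 21*858 = 18018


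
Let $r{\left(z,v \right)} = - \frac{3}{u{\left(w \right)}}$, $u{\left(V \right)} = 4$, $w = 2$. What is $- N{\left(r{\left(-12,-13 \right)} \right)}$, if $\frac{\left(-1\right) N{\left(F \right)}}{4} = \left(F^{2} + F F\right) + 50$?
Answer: $\frac{409}{2} \approx 204.5$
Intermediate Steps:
$r{\left(z,v \right)} = - \frac{3}{4}$
$N{\left(F \right)} = -200 - 8 F^{2}$ ($N{\left(F \right)} = - 4 \left(\left(F^{2} + F F\right) + 50\right) = - 4 \left(\left(F^{2} + F^{2}\right) + 50\right) = - 4 \left(2 F^{2} + 50\right) = - 4 \left(50 + 2 F^{2}\right) = -200 - 8 F^{2}$)
$- N{\left(r{\left(-12,-13 \right)} \right)} = - (-200 - 8 \left(- \frac{3}{4}\right)^{2}) = - (-200 - \frac{9}{2}) = \left(-1\right) \left(- \frac{409}{2}\right) = \frac{409}{2}$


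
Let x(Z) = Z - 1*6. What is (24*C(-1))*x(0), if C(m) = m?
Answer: 144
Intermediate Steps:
x(Z) = -6 + Z (x(Z) = Z - 6 = -6 + Z)
(24*C(-1))*x(0) = (24*(-1))*(-6 + 0) = -24*(-6) = 144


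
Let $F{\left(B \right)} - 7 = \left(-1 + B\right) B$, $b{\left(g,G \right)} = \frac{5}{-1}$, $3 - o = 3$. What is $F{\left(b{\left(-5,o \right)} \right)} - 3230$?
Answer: $-3193$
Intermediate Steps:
$o = 0$ ($o = 3 - 3 = 0$)
$b{\left(g,G \right)} = -5$ ($b{\left(g,G \right)} = 5 \left(-1\right) = -5$)
$F{\left(B \right)} = 7 + B \left(-1 + B\right)$ ($F{\left(B \right)} = 7 + \left(-1 + B\right) B = 7 + B \left(-1 + B\right)$)
$F{\left(b{\left(-5,o \right)} \right)} - 3230 = \left(7 + \left(-5\right)^{2} - -5\right) - 3230 = \left(7 + 25 + 5\right) - 3230 = 37 - 3230 = -3193$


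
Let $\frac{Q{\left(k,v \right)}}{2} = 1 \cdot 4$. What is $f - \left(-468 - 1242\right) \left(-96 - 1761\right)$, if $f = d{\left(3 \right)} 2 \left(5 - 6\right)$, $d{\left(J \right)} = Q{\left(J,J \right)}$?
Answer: $-3175486$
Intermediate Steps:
$Q{\left(k,v \right)} = 8$ ($Q{\left(k,v \right)} = 2 \cdot 1 \cdot 4 = 2 \cdot 4 = 8$)
$d{\left(J \right)} = 8$
$f = -16$ ($f = 8 \cdot 2 \left(5 - 6\right) = 16 \left(-1\right) = -16$)
$f - \left(-468 - 1242\right) \left(-96 - 1761\right) = -16 - \left(-468 - 1242\right) \left(-96 - 1761\right) = -16 - \left(-1710\right) \left(-1857\right) = -16 - 3175470 = -3175486$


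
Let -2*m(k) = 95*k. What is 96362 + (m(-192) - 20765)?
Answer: 84717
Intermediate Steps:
m(k) = -95*k/2
96362 + (m(-192) - 20765) = 96362 + (-95/2*(-192) - 20765) = 96362 + (9120 - 20765) = 96362 - 11645 = 84717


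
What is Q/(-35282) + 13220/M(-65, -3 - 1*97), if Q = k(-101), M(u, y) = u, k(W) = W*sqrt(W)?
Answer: -2644/13 + 101*I*sqrt(101)/35282 ≈ -203.38 + 0.028769*I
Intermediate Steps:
k(W) = W**(3/2)
Q = -101*I*sqrt(101) (Q = (-101)**(3/2) = -101*I*sqrt(101) ≈ -1015.0*I)
Q/(-35282) + 13220/M(-65, -3 - 1*97) = -101*I*sqrt(101)/(-35282) + 13220/(-65) = -101*I*sqrt(101)*(-1/35282) + 13220*(-1/65) = 101*I*sqrt(101)/35282 - 2644/13 = -2644/13 + 101*I*sqrt(101)/35282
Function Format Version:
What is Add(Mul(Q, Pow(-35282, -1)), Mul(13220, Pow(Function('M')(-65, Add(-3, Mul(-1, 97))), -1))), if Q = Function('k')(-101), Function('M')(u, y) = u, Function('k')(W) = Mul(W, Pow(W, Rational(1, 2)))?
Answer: Add(Rational(-2644, 13), Mul(Rational(101, 35282), I, Pow(101, Rational(1, 2)))) ≈ Add(-203.38, Mul(0.028769, I))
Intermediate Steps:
Function('k')(W) = Pow(W, Rational(3, 2))
Q = Mul(-101, I, Pow(101, Rational(1, 2))) (Q = Pow(-101, Rational(3, 2)) = Mul(-101, I, Pow(101, Rational(1, 2))) ≈ Mul(-1015.0, I))
Add(Mul(Q, Pow(-35282, -1)), Mul(13220, Pow(Function('M')(-65, Add(-3, Mul(-1, 97))), -1))) = Add(Mul(Mul(-101, I, Pow(101, Rational(1, 2))), Pow(-35282, -1)), Mul(13220, Pow(-65, -1))) = Add(Mul(Mul(-101, I, Pow(101, Rational(1, 2))), Rational(-1, 35282)), Mul(13220, Rational(-1, 65))) = Add(Mul(Rational(101, 35282), I, Pow(101, Rational(1, 2))), Rational(-2644, 13)) = Add(Rational(-2644, 13), Mul(Rational(101, 35282), I, Pow(101, Rational(1, 2))))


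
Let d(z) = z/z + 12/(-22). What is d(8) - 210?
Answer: -2305/11 ≈ -209.55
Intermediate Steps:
d(z) = 5/11 (d(z) = 1 + 12*(-1/22) = 1 - 6/11 = 5/11)
d(8) - 210 = 5/11 - 210 = -2305/11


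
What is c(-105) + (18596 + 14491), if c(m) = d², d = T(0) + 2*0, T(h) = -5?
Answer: 33112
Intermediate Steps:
d = -5 (d = -5 + 2*0 = -5 + 0 = -5)
c(m) = 25 (c(m) = (-5)² = 25)
c(-105) + (18596 + 14491) = 25 + (18596 + 14491) = 25 + 33087 = 33112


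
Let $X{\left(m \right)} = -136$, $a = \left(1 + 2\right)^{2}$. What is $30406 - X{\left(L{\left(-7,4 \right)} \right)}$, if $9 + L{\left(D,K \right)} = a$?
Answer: $30542$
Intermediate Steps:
$a = 9$ ($a = 3^{2} = 9$)
$L{\left(D,K \right)} = 0$ ($L{\left(D,K \right)} = -9 + 9 = 0$)
$30406 - X{\left(L{\left(-7,4 \right)} \right)} = 30406 - -136 = 30406 + 136 = 30542$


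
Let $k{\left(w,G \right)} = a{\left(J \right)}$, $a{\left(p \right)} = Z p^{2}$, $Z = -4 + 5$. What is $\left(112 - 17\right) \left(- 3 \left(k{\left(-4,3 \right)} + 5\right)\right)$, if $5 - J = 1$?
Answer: $-5985$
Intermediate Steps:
$J = 4$ ($J = 5 - 1 = 4$)
$Z = 1$
$a{\left(p \right)} = p^{2}$ ($a{\left(p \right)} = 1 p^{2} = p^{2}$)
$k{\left(w,G \right)} = 16$ ($k{\left(w,G \right)} = 4^{2} = 16$)
$\left(112 - 17\right) \left(- 3 \left(k{\left(-4,3 \right)} + 5\right)\right) = \left(112 - 17\right) \left(- 3 \left(16 + 5\right)\right) = 95 \left(\left(-3\right) 21\right) = 95 \left(-63\right) = -5985$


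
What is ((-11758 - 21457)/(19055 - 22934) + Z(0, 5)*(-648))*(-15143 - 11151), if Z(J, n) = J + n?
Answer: 329588585030/3879 ≈ 8.4967e+7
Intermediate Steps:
((-11758 - 21457)/(19055 - 22934) + Z(0, 5)*(-648))*(-15143 - 11151) = ((-11758 - 21457)/(19055 - 22934) + (0 + 5)*(-648))*(-15143 - 11151) = (-33215/(-3879) + 5*(-648))*(-26294) = (-33215*(-1/3879) - 3240)*(-26294) = (33215/3879 - 3240)*(-26294) = -12534745/3879*(-26294) = 329588585030/3879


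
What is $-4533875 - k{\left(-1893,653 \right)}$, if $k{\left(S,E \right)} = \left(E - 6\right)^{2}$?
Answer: $-4952484$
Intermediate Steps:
$k{\left(S,E \right)} = \left(-6 + E\right)^{2}$
$-4533875 - k{\left(-1893,653 \right)} = -4533875 - \left(-6 + 653\right)^{2} = -4533875 - 647^{2} = -4533875 - 418609 = -4952484$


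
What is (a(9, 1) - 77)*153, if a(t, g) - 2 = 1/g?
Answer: -11322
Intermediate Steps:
a(t, g) = 2 + 1/g
(a(9, 1) - 77)*153 = ((2 + 1/1) - 77)*153 = ((2 + 1) - 77)*153 = (3 - 77)*153 = -74*153 = -11322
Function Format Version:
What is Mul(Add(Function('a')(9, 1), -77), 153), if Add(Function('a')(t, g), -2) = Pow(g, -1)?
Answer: -11322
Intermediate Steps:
Function('a')(t, g) = Add(2, Pow(g, -1))
Mul(Add(Function('a')(9, 1), -77), 153) = Mul(Add(Add(2, Pow(1, -1)), -77), 153) = Mul(Add(Add(2, 1), -77), 153) = Mul(Add(3, -77), 153) = Mul(-74, 153) = -11322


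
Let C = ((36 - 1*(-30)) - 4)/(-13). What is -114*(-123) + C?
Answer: 182224/13 ≈ 14017.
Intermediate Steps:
C = -62/13 (C = ((36 + 30) - 4)*(-1/13) = (66 - 4)*(-1/13) = 62*(-1/13) = -62/13 ≈ -4.7692)
-114*(-123) + C = -114*(-123) - 62/13 = 14022 - 62/13 = 182224/13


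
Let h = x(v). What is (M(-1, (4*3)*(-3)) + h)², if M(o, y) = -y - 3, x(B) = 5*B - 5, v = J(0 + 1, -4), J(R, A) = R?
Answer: 1089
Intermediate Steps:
v = 1 (v = 0 + 1 = 1)
x(B) = -5 + 5*B
h = 0 (h = -5 + 5*1 = -5 + 5 = 0)
M(o, y) = -3 - y
(M(-1, (4*3)*(-3)) + h)² = ((-3 - 4*3*(-3)) + 0)² = ((-3 - 12*(-3)) + 0)² = ((-3 - 1*(-36)) + 0)² = ((-3 + 36) + 0)² = (33 + 0)² = 33² = 1089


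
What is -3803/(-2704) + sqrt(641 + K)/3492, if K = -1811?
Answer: 3803/2704 + I*sqrt(130)/1164 ≈ 1.4064 + 0.0097953*I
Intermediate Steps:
-3803/(-2704) + sqrt(641 + K)/3492 = -3803/(-2704) + sqrt(641 - 1811)/3492 = -3803*(-1/2704) + sqrt(-1170)*(1/3492) = 3803/2704 + (3*I*sqrt(130))*(1/3492) = 3803/2704 + I*sqrt(130)/1164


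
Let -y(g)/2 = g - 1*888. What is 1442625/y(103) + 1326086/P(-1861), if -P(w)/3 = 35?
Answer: -386095879/32970 ≈ -11711.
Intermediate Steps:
P(w) = -105 (P(w) = -3*35 = -105)
y(g) = 1776 - 2*g (y(g) = -2*(g - 1*888) = -2*(g - 888) = -2*(-888 + g) = 1776 - 2*g)
1442625/y(103) + 1326086/P(-1861) = 1442625/(1776 - 2*103) + 1326086/(-105) = 1442625/(1776 - 206) + 1326086*(-1/105) = 1442625/1570 - 1326086/105 = 1442625*(1/1570) - 1326086/105 = 288525/314 - 1326086/105 = -386095879/32970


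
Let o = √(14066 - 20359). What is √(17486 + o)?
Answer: √(17486 + I*√6293) ≈ 132.23 + 0.3*I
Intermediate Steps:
o = I*√6293 (o = √(-6293) = I*√6293 ≈ 79.328*I)
√(17486 + o) = √(17486 + I*√6293)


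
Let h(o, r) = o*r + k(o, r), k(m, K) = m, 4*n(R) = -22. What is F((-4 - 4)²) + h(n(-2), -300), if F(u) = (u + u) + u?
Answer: 3673/2 ≈ 1836.5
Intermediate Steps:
n(R) = -11/2 (n(R) = (¼)*(-22) = -11/2)
h(o, r) = o + o*r (h(o, r) = o*r + o = o + o*r)
F(u) = 3*u (F(u) = 2*u + u = 3*u)
F((-4 - 4)²) + h(n(-2), -300) = 3*(-4 - 4)² - 11*(1 - 300)/2 = 3*(-8)² - 11/2*(-299) = 3*64 + 3289/2 = 192 + 3289/2 = 3673/2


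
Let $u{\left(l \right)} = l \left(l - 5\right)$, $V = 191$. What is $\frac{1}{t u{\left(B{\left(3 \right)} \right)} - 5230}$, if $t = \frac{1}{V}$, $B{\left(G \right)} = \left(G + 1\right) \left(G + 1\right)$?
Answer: $- \frac{191}{998754} \approx -0.00019124$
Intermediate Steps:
$B{\left(G \right)} = \left(1 + G\right)^{2}$ ($B{\left(G \right)} = \left(1 + G\right) \left(1 + G\right) = \left(1 + G\right)^{2}$)
$u{\left(l \right)} = l \left(-5 + l\right)$
$t = \frac{1}{191} \approx 0.0052356$
$\frac{1}{t u{\left(B{\left(3 \right)} \right)} - 5230} = \frac{1}{\frac{\left(1 + 3\right)^{2} \left(-5 + \left(1 + 3\right)^{2}\right)}{191} - 5230} = \frac{1}{\frac{4^{2} \left(-5 + 4^{2}\right)}{191} - 5230} = \frac{1}{\frac{16 \left(-5 + 16\right)}{191} - 5230} = \frac{1}{\frac{16 \cdot 11}{191} - 5230} = \frac{1}{\frac{1}{191} \cdot 176 - 5230} = \frac{1}{\frac{176}{191} - 5230} = \frac{1}{- \frac{998754}{191}} = - \frac{191}{998754}$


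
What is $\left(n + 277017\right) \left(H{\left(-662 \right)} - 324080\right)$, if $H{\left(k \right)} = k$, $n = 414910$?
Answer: $-224697757834$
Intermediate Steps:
$\left(n + 277017\right) \left(H{\left(-662 \right)} - 324080\right) = \left(414910 + 277017\right) \left(-662 - 324080\right) = 691927 \left(-324742\right) = -224697757834$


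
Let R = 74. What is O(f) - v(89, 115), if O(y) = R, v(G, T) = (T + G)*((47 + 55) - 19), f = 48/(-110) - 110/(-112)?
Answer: -16858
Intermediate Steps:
f = 1681/3080 (f = 48*(-1/110) - 110*(-1/112) = -24/55 + 55/56 = 1681/3080 ≈ 0.54578)
v(G, T) = 83*G + 83*T (v(G, T) = (G + T)*(102 - 19) = (G + T)*83 = 83*G + 83*T)
O(y) = 74
O(f) - v(89, 115) = 74 - (83*89 + 83*115) = 74 - (7387 + 9545) = 74 - 1*16932 = 74 - 16932 = -16858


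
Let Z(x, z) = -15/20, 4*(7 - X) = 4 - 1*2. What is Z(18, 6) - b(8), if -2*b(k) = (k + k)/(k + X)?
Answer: -23/116 ≈ -0.19828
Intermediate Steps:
X = 13/2 (X = 7 - (4 - 1*2)/4 = 7 - (4 - 2)/4 = 7 - ¼*2 = 7 - ½ = 13/2 ≈ 6.5000)
Z(x, z) = -¾ (Z(x, z) = -15*1/20 = -¾)
b(k) = -k/(13/2 + k) (b(k) = -(k + k)/(2*(k + 13/2)) = -2*k/(2*(13/2 + k)) = -k/(13/2 + k))
Z(18, 6) - b(8) = -¾ - (-2)*8/(13 + 2*8) = -¾ - (-2)*8/(13 + 16) = -¾ - (-2)*8/29 = -¾ - 1*(-16/29) = -¾ + 16/29 = -23/116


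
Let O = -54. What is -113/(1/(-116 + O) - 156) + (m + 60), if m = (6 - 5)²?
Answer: 1636991/26521 ≈ 61.724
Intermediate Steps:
m = 1 (m = 1² = 1)
-113/(1/(-116 + O) - 156) + (m + 60) = -113/(1/(-116 - 54) - 156) + (1 + 60) = -113/(1/(-170) - 156) + 61 = -113/(-1/170 - 156) + 61 = -113/(-26521/170) + 61 = -170/26521*(-113) + 61 = 19210/26521 + 61 = 1636991/26521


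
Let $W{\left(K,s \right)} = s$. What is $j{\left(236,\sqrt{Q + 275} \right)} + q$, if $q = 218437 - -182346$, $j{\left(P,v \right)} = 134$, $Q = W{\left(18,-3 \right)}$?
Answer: $400917$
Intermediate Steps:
$Q = -3$
$q = 400783$ ($q = 218437 + 182346 = 400783$)
$j{\left(236,\sqrt{Q + 275} \right)} + q = 134 + 400783 = 400917$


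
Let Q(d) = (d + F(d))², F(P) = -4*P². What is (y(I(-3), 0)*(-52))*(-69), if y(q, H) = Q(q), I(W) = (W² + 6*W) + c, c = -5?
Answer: 2284852752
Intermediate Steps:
Q(d) = (d - 4*d²)²
I(W) = -5 + W² + 6*W (I(W) = (W² + 6*W) - 5 = -5 + W² + 6*W)
y(q, H) = q²*(-1 + 4*q)²
(y(I(-3), 0)*(-52))*(-69) = (((-5 + (-3)² + 6*(-3))²*(-1 + 4*(-5 + (-3)² + 6*(-3)))²)*(-52))*(-69) = (((-5 + 9 - 18)²*(-1 + 4*(-5 + 9 - 18))²)*(-52))*(-69) = (((-14)²*(-1 + 4*(-14))²)*(-52))*(-69) = ((196*(-1 - 56)²)*(-52))*(-69) = ((196*(-57)²)*(-52))*(-69) = ((196*3249)*(-52))*(-69) = (636804*(-52))*(-69) = -33113808*(-69) = 2284852752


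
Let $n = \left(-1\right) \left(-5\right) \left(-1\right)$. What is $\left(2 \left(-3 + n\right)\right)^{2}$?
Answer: $256$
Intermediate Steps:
$n = -5$ ($n = 5 \left(-1\right) = -5$)
$\left(2 \left(-3 + n\right)\right)^{2} = \left(2 \left(-3 - 5\right)\right)^{2} = \left(2 \left(-8\right)\right)^{2} = \left(-16\right)^{2} = 256$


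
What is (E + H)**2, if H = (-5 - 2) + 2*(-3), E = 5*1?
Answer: 64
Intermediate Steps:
E = 5
H = -13 (H = -7 - 6 = -13)
(E + H)**2 = (5 - 13)**2 = (-8)**2 = 64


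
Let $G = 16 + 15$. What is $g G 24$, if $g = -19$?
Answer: $-14136$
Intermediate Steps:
$G = 31$
$g G 24 = \left(-19\right) 31 \cdot 24 = \left(-589\right) 24 = -14136$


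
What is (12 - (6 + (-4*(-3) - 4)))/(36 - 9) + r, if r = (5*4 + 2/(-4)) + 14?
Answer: 1805/54 ≈ 33.426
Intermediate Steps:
r = 67/2 (r = (20 + 2*(-¼)) + 14 = (20 - ½) + 14 = 39/2 + 14 = 67/2 ≈ 33.500)
(12 - (6 + (-4*(-3) - 4)))/(36 - 9) + r = (12 - (6 + (-4*(-3) - 4)))/(36 - 9) + 67/2 = (12 - (6 + (12 - 4)))/27 + 67/2 = (12 - (6 + 8))*(1/27) + 67/2 = (12 - 1*14)*(1/27) + 67/2 = (12 - 14)*(1/27) + 67/2 = -2*1/27 + 67/2 = -2/27 + 67/2 = 1805/54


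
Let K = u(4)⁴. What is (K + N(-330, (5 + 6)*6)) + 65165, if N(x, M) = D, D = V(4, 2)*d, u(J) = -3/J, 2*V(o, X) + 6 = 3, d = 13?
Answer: 16677329/256 ≈ 65146.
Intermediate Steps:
V(o, X) = -3/2 (V(o, X) = -3 + (½)*3 = -3 + 3/2 = -3/2)
D = -39/2 (D = -3/2*13 = -39/2 ≈ -19.500)
N(x, M) = -39/2
K = 81/256 (K = (-3/4)⁴ = (-3*¼)⁴ = (-¾)⁴ = 81/256 ≈ 0.31641)
(K + N(-330, (5 + 6)*6)) + 65165 = (81/256 - 39/2) + 65165 = -4911/256 + 65165 = 16677329/256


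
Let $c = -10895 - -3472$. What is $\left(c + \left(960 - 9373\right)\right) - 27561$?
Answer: $-43397$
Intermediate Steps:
$c = -7423$ ($c = -10895 + 3472 = -7423$)
$\left(c + \left(960 - 9373\right)\right) - 27561 = \left(-7423 + \left(960 - 9373\right)\right) - 27561 = \left(-7423 - 8413\right) - 27561 = -15836 - 27561 = -43397$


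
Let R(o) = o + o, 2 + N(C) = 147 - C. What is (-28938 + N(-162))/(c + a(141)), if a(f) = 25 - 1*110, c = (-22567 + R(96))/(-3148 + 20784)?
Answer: 504936316/1521435 ≈ 331.88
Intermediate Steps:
N(C) = 145 - C (N(C) = -2 + (147 - C) = 145 - C)
R(o) = 2*o
c = -22375/17636 (c = (-22567 + 2*96)/(-3148 + 20784) = (-22567 + 192)/17636 = -22375*1/17636 = -22375/17636 ≈ -1.2687)
a(f) = -85 (a(f) = 25 - 110 = -85)
(-28938 + N(-162))/(c + a(141)) = (-28938 + (145 - 1*(-162)))/(-22375/17636 - 85) = (-28938 + (145 + 162))/(-1521435/17636) = (-28938 + 307)*(-17636/1521435) = -28631*(-17636/1521435) = 504936316/1521435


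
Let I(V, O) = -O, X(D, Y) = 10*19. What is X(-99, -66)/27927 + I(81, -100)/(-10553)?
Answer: -787630/294713631 ≈ -0.0026725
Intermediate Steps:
X(D, Y) = 190
X(-99, -66)/27927 + I(81, -100)/(-10553) = 190/27927 - 1*(-100)/(-10553) = 190*(1/27927) + 100*(-1/10553) = 190/27927 - 100/10553 = -787630/294713631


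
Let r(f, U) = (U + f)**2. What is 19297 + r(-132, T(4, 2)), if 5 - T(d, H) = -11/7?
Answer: 1716437/49 ≈ 35029.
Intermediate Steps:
T(d, H) = 46/7 (T(d, H) = 5 - (-11)/7 = 5 - 1*(-11/7) = 5 + 11/7 = 46/7)
19297 + r(-132, T(4, 2)) = 19297 + (46/7 - 132)**2 = 19297 + (-878/7)**2 = 19297 + 770884/49 = 1716437/49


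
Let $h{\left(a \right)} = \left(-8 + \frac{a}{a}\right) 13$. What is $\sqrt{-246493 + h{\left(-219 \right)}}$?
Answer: $2 i \sqrt{61646} \approx 496.57 i$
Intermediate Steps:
$h{\left(a \right)} = -91$ ($h{\left(a \right)} = \left(-8 + 1\right) 13 = \left(-7\right) 13 = -91$)
$\sqrt{-246493 + h{\left(-219 \right)}} = \sqrt{-246493 - 91} = \sqrt{-246584} = 2 i \sqrt{61646}$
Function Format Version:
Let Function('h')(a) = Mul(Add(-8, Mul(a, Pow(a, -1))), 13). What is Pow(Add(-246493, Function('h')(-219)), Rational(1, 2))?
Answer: Mul(2, I, Pow(61646, Rational(1, 2))) ≈ Mul(496.57, I)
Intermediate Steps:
Function('h')(a) = -91 (Function('h')(a) = Mul(Add(-8, 1), 13) = Mul(-7, 13) = -91)
Pow(Add(-246493, Function('h')(-219)), Rational(1, 2)) = Pow(Add(-246493, -91), Rational(1, 2)) = Pow(-246584, Rational(1, 2)) = Mul(2, I, Pow(61646, Rational(1, 2)))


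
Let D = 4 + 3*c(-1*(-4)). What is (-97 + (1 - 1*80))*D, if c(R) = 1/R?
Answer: -836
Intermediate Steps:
c(R) = 1/R
D = 19/4 (D = 4 + 3/((-1*(-4))) = 4 + 3/4 = 4 + 3*(¼) = 4 + ¾ = 19/4 ≈ 4.7500)
(-97 + (1 - 1*80))*D = (-97 + (1 - 1*80))*(19/4) = (-97 + (1 - 80))*(19/4) = (-97 - 79)*(19/4) = -176*19/4 = -836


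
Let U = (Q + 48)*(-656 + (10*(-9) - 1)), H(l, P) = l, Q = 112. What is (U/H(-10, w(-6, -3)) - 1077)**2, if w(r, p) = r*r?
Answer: 118265625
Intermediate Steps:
w(r, p) = r**2
U = -119520 (U = (112 + 48)*(-656 + (10*(-9) - 1)) = 160*(-656 + (-90 - 1)) = 160*(-656 - 91) = 160*(-747) = -119520)
(U/H(-10, w(-6, -3)) - 1077)**2 = (-119520/(-10) - 1077)**2 = (-119520*(-1/10) - 1077)**2 = (11952 - 1077)**2 = 10875**2 = 118265625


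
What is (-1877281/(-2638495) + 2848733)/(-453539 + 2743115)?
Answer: 626364137843/503419569010 ≈ 1.2442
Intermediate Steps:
(-1877281/(-2638495) + 2848733)/(-453539 + 2743115) = (-1877281*(-1/2638495) + 2848733)/2289576 = (1877281/2638495 + 2848733)*(1/2289576) = (7516369654116/2638495)*(1/2289576) = 626364137843/503419569010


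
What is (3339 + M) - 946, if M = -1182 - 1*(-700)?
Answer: 1911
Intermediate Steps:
M = -482 (M = -1182 + 700 = -482)
(3339 + M) - 946 = (3339 - 482) - 946 = 2857 - 946 = 1911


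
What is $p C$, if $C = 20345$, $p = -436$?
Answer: $-8870420$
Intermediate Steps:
$p C = \left(-436\right) 20345 = -8870420$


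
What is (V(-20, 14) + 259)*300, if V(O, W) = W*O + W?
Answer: -2100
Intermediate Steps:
V(O, W) = W + O*W (V(O, W) = O*W + W = W + O*W)
(V(-20, 14) + 259)*300 = (14*(1 - 20) + 259)*300 = (14*(-19) + 259)*300 = (-266 + 259)*300 = -7*300 = -2100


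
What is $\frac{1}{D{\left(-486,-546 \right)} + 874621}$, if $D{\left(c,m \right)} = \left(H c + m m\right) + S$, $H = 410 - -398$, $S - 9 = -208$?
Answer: $\frac{1}{779850} \approx 1.2823 \cdot 10^{-6}$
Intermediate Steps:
$S = -199$ ($S = 9 - 208 = -199$)
$H = 808$ ($H = 410 + 398 = 808$)
$D{\left(c,m \right)} = -199 + m^{2} + 808 c$ ($D{\left(c,m \right)} = \left(808 c + m m\right) - 199 = \left(808 c + m^{2}\right) - 199 = \left(m^{2} + 808 c\right) - 199 = -199 + m^{2} + 808 c$)
$\frac{1}{D{\left(-486,-546 \right)} + 874621} = \frac{1}{\left(-199 + \left(-546\right)^{2} + 808 \left(-486\right)\right) + 874621} = \frac{1}{\left(-199 + 298116 - 392688\right) + 874621} = \frac{1}{-94771 + 874621} = \frac{1}{779850}$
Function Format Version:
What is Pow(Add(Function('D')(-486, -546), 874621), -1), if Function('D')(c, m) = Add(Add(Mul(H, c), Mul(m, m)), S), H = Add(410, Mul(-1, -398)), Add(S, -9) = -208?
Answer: Rational(1, 779850) ≈ 1.2823e-6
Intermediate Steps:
S = -199 (S = Add(9, -208) = -199)
H = 808 (H = Add(410, 398) = 808)
Function('D')(c, m) = Add(-199, Pow(m, 2), Mul(808, c)) (Function('D')(c, m) = Add(Add(Mul(808, c), Mul(m, m)), -199) = Add(Add(Mul(808, c), Pow(m, 2)), -199) = Add(Add(Pow(m, 2), Mul(808, c)), -199) = Add(-199, Pow(m, 2), Mul(808, c)))
Pow(Add(Function('D')(-486, -546), 874621), -1) = Pow(Add(Add(-199, Pow(-546, 2), Mul(808, -486)), 874621), -1) = Pow(Add(Add(-199, 298116, -392688), 874621), -1) = Pow(Add(-94771, 874621), -1) = Pow(779850, -1) = Rational(1, 779850)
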